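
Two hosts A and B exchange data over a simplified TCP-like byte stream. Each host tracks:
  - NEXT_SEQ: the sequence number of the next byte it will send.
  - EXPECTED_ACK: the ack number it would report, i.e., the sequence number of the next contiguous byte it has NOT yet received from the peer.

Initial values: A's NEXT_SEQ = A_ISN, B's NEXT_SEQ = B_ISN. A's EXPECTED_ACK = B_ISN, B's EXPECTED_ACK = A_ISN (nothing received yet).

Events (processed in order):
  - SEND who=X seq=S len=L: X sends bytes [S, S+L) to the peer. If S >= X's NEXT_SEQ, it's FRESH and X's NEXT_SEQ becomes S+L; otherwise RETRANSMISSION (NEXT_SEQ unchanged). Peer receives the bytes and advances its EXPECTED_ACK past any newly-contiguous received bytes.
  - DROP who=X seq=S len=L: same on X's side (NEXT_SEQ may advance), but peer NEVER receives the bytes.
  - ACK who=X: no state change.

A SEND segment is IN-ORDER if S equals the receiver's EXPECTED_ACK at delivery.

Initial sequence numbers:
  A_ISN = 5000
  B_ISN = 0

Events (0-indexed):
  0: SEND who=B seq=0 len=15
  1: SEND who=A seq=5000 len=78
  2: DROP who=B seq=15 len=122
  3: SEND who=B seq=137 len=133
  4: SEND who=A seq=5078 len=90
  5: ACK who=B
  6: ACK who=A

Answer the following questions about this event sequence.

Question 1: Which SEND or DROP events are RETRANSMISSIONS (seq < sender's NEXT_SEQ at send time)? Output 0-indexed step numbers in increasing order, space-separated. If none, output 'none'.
Answer: none

Derivation:
Step 0: SEND seq=0 -> fresh
Step 1: SEND seq=5000 -> fresh
Step 2: DROP seq=15 -> fresh
Step 3: SEND seq=137 -> fresh
Step 4: SEND seq=5078 -> fresh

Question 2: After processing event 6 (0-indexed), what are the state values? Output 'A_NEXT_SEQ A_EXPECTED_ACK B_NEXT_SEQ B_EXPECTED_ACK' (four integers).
After event 0: A_seq=5000 A_ack=15 B_seq=15 B_ack=5000
After event 1: A_seq=5078 A_ack=15 B_seq=15 B_ack=5078
After event 2: A_seq=5078 A_ack=15 B_seq=137 B_ack=5078
After event 3: A_seq=5078 A_ack=15 B_seq=270 B_ack=5078
After event 4: A_seq=5168 A_ack=15 B_seq=270 B_ack=5168
After event 5: A_seq=5168 A_ack=15 B_seq=270 B_ack=5168
After event 6: A_seq=5168 A_ack=15 B_seq=270 B_ack=5168

5168 15 270 5168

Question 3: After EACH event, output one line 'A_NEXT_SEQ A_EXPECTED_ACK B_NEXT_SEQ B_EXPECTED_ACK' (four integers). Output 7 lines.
5000 15 15 5000
5078 15 15 5078
5078 15 137 5078
5078 15 270 5078
5168 15 270 5168
5168 15 270 5168
5168 15 270 5168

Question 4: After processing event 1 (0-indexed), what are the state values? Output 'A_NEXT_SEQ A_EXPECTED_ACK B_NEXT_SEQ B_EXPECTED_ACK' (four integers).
After event 0: A_seq=5000 A_ack=15 B_seq=15 B_ack=5000
After event 1: A_seq=5078 A_ack=15 B_seq=15 B_ack=5078

5078 15 15 5078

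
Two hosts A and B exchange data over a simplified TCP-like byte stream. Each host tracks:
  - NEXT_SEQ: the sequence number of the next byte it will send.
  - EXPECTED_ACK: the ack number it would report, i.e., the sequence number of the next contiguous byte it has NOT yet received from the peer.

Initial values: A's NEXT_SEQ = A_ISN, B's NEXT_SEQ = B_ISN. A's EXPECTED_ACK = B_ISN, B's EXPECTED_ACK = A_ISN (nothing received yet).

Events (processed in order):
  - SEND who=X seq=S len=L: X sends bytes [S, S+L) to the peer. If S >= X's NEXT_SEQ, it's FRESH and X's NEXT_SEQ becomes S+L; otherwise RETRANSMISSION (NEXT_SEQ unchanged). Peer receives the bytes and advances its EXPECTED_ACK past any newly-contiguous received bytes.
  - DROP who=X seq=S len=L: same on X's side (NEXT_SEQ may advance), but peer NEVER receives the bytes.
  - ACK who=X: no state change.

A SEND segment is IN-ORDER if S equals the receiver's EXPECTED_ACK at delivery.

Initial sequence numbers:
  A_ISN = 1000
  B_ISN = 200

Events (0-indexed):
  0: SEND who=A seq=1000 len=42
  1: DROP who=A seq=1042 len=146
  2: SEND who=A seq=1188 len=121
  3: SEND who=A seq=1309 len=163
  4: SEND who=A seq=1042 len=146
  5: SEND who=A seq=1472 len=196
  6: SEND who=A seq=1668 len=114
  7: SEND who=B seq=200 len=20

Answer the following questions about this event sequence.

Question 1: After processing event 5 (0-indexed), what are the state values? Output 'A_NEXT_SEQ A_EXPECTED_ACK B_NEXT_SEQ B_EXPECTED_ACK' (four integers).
After event 0: A_seq=1042 A_ack=200 B_seq=200 B_ack=1042
After event 1: A_seq=1188 A_ack=200 B_seq=200 B_ack=1042
After event 2: A_seq=1309 A_ack=200 B_seq=200 B_ack=1042
After event 3: A_seq=1472 A_ack=200 B_seq=200 B_ack=1042
After event 4: A_seq=1472 A_ack=200 B_seq=200 B_ack=1472
After event 5: A_seq=1668 A_ack=200 B_seq=200 B_ack=1668

1668 200 200 1668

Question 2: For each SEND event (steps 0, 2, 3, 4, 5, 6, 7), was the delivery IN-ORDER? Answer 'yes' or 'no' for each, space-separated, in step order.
Step 0: SEND seq=1000 -> in-order
Step 2: SEND seq=1188 -> out-of-order
Step 3: SEND seq=1309 -> out-of-order
Step 4: SEND seq=1042 -> in-order
Step 5: SEND seq=1472 -> in-order
Step 6: SEND seq=1668 -> in-order
Step 7: SEND seq=200 -> in-order

Answer: yes no no yes yes yes yes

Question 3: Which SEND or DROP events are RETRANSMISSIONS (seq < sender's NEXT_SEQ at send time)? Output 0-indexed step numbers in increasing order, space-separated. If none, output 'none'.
Answer: 4

Derivation:
Step 0: SEND seq=1000 -> fresh
Step 1: DROP seq=1042 -> fresh
Step 2: SEND seq=1188 -> fresh
Step 3: SEND seq=1309 -> fresh
Step 4: SEND seq=1042 -> retransmit
Step 5: SEND seq=1472 -> fresh
Step 6: SEND seq=1668 -> fresh
Step 7: SEND seq=200 -> fresh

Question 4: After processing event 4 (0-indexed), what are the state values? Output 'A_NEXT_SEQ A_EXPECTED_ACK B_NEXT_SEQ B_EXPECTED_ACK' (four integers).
After event 0: A_seq=1042 A_ack=200 B_seq=200 B_ack=1042
After event 1: A_seq=1188 A_ack=200 B_seq=200 B_ack=1042
After event 2: A_seq=1309 A_ack=200 B_seq=200 B_ack=1042
After event 3: A_seq=1472 A_ack=200 B_seq=200 B_ack=1042
After event 4: A_seq=1472 A_ack=200 B_seq=200 B_ack=1472

1472 200 200 1472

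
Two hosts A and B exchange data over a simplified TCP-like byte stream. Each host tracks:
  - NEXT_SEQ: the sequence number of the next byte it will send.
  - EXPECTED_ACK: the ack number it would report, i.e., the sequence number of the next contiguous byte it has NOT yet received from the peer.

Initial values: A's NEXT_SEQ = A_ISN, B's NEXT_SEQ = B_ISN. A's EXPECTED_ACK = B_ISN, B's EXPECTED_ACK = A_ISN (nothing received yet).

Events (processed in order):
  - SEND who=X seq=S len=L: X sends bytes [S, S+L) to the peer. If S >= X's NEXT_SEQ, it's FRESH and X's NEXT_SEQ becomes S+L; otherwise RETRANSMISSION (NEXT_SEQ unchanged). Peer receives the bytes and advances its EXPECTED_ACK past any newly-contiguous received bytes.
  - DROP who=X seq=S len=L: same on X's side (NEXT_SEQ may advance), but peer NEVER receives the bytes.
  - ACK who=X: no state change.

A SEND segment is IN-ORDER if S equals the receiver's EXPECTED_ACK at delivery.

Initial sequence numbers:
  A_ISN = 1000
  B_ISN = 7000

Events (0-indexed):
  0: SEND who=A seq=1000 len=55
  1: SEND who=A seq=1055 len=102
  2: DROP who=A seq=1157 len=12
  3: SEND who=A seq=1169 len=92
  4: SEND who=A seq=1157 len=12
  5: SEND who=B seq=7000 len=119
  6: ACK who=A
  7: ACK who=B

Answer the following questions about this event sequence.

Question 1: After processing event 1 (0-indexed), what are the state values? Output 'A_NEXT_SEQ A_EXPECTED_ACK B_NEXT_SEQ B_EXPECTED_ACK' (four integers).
After event 0: A_seq=1055 A_ack=7000 B_seq=7000 B_ack=1055
After event 1: A_seq=1157 A_ack=7000 B_seq=7000 B_ack=1157

1157 7000 7000 1157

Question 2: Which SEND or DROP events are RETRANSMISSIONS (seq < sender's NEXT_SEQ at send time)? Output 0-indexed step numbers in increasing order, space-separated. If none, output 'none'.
Step 0: SEND seq=1000 -> fresh
Step 1: SEND seq=1055 -> fresh
Step 2: DROP seq=1157 -> fresh
Step 3: SEND seq=1169 -> fresh
Step 4: SEND seq=1157 -> retransmit
Step 5: SEND seq=7000 -> fresh

Answer: 4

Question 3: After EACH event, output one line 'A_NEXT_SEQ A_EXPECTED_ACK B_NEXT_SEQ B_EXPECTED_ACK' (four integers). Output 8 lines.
1055 7000 7000 1055
1157 7000 7000 1157
1169 7000 7000 1157
1261 7000 7000 1157
1261 7000 7000 1261
1261 7119 7119 1261
1261 7119 7119 1261
1261 7119 7119 1261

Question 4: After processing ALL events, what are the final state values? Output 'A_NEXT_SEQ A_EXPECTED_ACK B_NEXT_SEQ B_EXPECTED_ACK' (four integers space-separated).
Answer: 1261 7119 7119 1261

Derivation:
After event 0: A_seq=1055 A_ack=7000 B_seq=7000 B_ack=1055
After event 1: A_seq=1157 A_ack=7000 B_seq=7000 B_ack=1157
After event 2: A_seq=1169 A_ack=7000 B_seq=7000 B_ack=1157
After event 3: A_seq=1261 A_ack=7000 B_seq=7000 B_ack=1157
After event 4: A_seq=1261 A_ack=7000 B_seq=7000 B_ack=1261
After event 5: A_seq=1261 A_ack=7119 B_seq=7119 B_ack=1261
After event 6: A_seq=1261 A_ack=7119 B_seq=7119 B_ack=1261
After event 7: A_seq=1261 A_ack=7119 B_seq=7119 B_ack=1261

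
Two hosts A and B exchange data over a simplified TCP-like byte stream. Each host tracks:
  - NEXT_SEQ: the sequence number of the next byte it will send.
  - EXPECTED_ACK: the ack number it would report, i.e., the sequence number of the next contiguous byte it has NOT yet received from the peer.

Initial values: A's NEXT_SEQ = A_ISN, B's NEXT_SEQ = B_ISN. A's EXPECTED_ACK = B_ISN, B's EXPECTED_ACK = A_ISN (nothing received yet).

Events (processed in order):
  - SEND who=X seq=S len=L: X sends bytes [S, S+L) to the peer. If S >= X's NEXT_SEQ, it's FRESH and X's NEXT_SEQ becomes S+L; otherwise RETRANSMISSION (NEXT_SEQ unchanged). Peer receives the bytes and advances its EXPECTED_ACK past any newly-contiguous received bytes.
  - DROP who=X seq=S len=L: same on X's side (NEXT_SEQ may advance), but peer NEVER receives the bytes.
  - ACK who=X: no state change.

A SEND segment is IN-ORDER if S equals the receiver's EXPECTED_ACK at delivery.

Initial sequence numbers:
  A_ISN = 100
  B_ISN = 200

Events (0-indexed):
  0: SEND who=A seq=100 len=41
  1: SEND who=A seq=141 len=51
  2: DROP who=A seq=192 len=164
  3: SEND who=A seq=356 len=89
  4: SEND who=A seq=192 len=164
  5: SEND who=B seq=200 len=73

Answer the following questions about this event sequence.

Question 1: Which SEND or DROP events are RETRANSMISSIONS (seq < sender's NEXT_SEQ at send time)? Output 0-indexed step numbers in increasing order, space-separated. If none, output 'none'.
Answer: 4

Derivation:
Step 0: SEND seq=100 -> fresh
Step 1: SEND seq=141 -> fresh
Step 2: DROP seq=192 -> fresh
Step 3: SEND seq=356 -> fresh
Step 4: SEND seq=192 -> retransmit
Step 5: SEND seq=200 -> fresh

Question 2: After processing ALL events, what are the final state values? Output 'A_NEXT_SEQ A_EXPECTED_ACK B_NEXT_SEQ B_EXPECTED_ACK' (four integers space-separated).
Answer: 445 273 273 445

Derivation:
After event 0: A_seq=141 A_ack=200 B_seq=200 B_ack=141
After event 1: A_seq=192 A_ack=200 B_seq=200 B_ack=192
After event 2: A_seq=356 A_ack=200 B_seq=200 B_ack=192
After event 3: A_seq=445 A_ack=200 B_seq=200 B_ack=192
After event 4: A_seq=445 A_ack=200 B_seq=200 B_ack=445
After event 5: A_seq=445 A_ack=273 B_seq=273 B_ack=445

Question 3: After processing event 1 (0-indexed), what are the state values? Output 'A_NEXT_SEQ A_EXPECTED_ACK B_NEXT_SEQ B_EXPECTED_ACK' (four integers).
After event 0: A_seq=141 A_ack=200 B_seq=200 B_ack=141
After event 1: A_seq=192 A_ack=200 B_seq=200 B_ack=192

192 200 200 192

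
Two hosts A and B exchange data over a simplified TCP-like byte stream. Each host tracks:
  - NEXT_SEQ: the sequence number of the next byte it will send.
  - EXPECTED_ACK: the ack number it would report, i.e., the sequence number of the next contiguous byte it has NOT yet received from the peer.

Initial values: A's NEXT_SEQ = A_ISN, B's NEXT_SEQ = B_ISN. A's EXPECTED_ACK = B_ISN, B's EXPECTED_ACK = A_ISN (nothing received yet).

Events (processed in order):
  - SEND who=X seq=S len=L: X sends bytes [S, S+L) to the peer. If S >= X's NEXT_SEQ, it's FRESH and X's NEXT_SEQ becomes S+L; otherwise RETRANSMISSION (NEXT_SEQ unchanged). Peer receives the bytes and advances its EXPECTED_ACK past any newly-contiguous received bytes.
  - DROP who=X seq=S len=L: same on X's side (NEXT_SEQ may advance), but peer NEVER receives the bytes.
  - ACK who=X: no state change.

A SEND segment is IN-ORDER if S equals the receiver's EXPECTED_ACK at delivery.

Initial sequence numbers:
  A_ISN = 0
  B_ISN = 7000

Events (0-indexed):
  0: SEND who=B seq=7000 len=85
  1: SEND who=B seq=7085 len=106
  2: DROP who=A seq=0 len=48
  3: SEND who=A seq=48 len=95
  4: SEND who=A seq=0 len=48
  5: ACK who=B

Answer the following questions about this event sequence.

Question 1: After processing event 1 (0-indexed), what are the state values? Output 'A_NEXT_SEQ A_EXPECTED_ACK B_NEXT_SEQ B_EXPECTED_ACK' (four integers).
After event 0: A_seq=0 A_ack=7085 B_seq=7085 B_ack=0
After event 1: A_seq=0 A_ack=7191 B_seq=7191 B_ack=0

0 7191 7191 0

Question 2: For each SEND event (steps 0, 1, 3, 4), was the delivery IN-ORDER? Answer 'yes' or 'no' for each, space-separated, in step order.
Answer: yes yes no yes

Derivation:
Step 0: SEND seq=7000 -> in-order
Step 1: SEND seq=7085 -> in-order
Step 3: SEND seq=48 -> out-of-order
Step 4: SEND seq=0 -> in-order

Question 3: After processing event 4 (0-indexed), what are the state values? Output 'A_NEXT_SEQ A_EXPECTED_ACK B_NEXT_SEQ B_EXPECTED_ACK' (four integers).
After event 0: A_seq=0 A_ack=7085 B_seq=7085 B_ack=0
After event 1: A_seq=0 A_ack=7191 B_seq=7191 B_ack=0
After event 2: A_seq=48 A_ack=7191 B_seq=7191 B_ack=0
After event 3: A_seq=143 A_ack=7191 B_seq=7191 B_ack=0
After event 4: A_seq=143 A_ack=7191 B_seq=7191 B_ack=143

143 7191 7191 143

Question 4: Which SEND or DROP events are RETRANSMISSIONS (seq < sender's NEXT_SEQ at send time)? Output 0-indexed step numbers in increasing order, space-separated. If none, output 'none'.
Step 0: SEND seq=7000 -> fresh
Step 1: SEND seq=7085 -> fresh
Step 2: DROP seq=0 -> fresh
Step 3: SEND seq=48 -> fresh
Step 4: SEND seq=0 -> retransmit

Answer: 4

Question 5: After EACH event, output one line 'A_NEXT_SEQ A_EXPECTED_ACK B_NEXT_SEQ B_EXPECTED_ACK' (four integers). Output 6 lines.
0 7085 7085 0
0 7191 7191 0
48 7191 7191 0
143 7191 7191 0
143 7191 7191 143
143 7191 7191 143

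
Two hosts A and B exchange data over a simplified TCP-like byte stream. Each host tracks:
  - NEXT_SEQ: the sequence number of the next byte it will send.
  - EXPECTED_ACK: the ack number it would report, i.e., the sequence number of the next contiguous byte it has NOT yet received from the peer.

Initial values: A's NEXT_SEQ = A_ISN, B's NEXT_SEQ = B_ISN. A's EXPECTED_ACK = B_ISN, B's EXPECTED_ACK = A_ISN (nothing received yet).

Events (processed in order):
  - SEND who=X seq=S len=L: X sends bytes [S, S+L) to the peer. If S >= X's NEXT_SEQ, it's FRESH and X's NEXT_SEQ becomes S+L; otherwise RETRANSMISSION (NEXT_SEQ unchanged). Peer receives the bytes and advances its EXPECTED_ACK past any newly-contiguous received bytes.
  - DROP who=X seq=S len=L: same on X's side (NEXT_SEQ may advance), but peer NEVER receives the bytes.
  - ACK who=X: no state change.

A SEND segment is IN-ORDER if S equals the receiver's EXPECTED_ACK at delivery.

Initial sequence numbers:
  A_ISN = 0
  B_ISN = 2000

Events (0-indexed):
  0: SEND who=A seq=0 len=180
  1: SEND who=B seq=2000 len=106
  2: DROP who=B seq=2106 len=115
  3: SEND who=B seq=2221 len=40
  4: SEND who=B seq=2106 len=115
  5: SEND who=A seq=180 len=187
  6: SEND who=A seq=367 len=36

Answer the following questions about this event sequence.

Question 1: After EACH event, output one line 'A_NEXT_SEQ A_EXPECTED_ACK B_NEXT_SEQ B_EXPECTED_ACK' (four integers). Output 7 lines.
180 2000 2000 180
180 2106 2106 180
180 2106 2221 180
180 2106 2261 180
180 2261 2261 180
367 2261 2261 367
403 2261 2261 403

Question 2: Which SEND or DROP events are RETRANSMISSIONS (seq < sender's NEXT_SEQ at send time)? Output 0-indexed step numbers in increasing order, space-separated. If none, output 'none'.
Answer: 4

Derivation:
Step 0: SEND seq=0 -> fresh
Step 1: SEND seq=2000 -> fresh
Step 2: DROP seq=2106 -> fresh
Step 3: SEND seq=2221 -> fresh
Step 4: SEND seq=2106 -> retransmit
Step 5: SEND seq=180 -> fresh
Step 6: SEND seq=367 -> fresh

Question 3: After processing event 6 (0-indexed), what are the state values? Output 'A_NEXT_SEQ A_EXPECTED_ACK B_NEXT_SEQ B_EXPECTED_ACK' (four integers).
After event 0: A_seq=180 A_ack=2000 B_seq=2000 B_ack=180
After event 1: A_seq=180 A_ack=2106 B_seq=2106 B_ack=180
After event 2: A_seq=180 A_ack=2106 B_seq=2221 B_ack=180
After event 3: A_seq=180 A_ack=2106 B_seq=2261 B_ack=180
After event 4: A_seq=180 A_ack=2261 B_seq=2261 B_ack=180
After event 5: A_seq=367 A_ack=2261 B_seq=2261 B_ack=367
After event 6: A_seq=403 A_ack=2261 B_seq=2261 B_ack=403

403 2261 2261 403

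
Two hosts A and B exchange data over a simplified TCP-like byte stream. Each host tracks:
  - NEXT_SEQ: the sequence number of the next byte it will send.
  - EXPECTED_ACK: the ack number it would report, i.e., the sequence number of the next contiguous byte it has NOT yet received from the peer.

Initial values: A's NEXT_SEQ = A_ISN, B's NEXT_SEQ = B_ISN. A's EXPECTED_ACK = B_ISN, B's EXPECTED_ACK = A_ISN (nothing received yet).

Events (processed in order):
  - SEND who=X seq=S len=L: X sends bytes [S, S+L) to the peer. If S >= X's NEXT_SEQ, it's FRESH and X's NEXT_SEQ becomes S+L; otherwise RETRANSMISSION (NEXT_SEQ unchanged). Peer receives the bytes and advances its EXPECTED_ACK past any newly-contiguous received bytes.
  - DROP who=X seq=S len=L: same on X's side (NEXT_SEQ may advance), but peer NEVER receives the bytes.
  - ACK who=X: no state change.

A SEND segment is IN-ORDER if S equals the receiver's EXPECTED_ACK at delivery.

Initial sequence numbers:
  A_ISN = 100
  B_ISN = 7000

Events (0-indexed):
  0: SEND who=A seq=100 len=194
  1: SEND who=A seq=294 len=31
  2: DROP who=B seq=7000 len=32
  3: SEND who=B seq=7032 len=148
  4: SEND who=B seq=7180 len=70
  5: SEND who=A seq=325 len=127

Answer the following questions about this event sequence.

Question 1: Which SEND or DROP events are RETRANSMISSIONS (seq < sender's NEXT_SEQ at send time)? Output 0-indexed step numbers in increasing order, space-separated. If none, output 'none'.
Answer: none

Derivation:
Step 0: SEND seq=100 -> fresh
Step 1: SEND seq=294 -> fresh
Step 2: DROP seq=7000 -> fresh
Step 3: SEND seq=7032 -> fresh
Step 4: SEND seq=7180 -> fresh
Step 5: SEND seq=325 -> fresh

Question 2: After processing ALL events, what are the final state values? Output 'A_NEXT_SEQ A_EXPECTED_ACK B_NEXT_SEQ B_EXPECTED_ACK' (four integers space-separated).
Answer: 452 7000 7250 452

Derivation:
After event 0: A_seq=294 A_ack=7000 B_seq=7000 B_ack=294
After event 1: A_seq=325 A_ack=7000 B_seq=7000 B_ack=325
After event 2: A_seq=325 A_ack=7000 B_seq=7032 B_ack=325
After event 3: A_seq=325 A_ack=7000 B_seq=7180 B_ack=325
After event 4: A_seq=325 A_ack=7000 B_seq=7250 B_ack=325
After event 5: A_seq=452 A_ack=7000 B_seq=7250 B_ack=452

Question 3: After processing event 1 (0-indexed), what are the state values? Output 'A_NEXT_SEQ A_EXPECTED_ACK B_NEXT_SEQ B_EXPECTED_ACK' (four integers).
After event 0: A_seq=294 A_ack=7000 B_seq=7000 B_ack=294
After event 1: A_seq=325 A_ack=7000 B_seq=7000 B_ack=325

325 7000 7000 325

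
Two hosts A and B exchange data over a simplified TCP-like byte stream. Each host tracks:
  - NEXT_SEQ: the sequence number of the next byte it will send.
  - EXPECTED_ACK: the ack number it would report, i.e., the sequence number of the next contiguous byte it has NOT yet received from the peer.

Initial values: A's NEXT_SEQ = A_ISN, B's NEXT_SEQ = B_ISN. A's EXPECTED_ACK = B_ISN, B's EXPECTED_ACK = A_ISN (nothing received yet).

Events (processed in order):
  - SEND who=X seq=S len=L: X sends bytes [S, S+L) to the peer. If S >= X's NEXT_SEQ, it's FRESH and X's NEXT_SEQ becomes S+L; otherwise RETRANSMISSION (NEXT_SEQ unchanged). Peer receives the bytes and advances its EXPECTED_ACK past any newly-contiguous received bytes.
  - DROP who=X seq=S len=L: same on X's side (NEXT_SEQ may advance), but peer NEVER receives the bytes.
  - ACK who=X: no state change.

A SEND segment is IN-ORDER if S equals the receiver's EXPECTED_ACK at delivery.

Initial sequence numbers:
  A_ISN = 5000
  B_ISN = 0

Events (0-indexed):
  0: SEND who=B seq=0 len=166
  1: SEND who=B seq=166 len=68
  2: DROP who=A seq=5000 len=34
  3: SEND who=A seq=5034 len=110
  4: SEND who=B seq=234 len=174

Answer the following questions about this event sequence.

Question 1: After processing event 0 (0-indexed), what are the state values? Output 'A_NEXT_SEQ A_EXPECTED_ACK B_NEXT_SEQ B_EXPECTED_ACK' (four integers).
After event 0: A_seq=5000 A_ack=166 B_seq=166 B_ack=5000

5000 166 166 5000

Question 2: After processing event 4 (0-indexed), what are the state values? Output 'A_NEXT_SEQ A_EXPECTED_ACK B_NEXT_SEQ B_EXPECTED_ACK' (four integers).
After event 0: A_seq=5000 A_ack=166 B_seq=166 B_ack=5000
After event 1: A_seq=5000 A_ack=234 B_seq=234 B_ack=5000
After event 2: A_seq=5034 A_ack=234 B_seq=234 B_ack=5000
After event 3: A_seq=5144 A_ack=234 B_seq=234 B_ack=5000
After event 4: A_seq=5144 A_ack=408 B_seq=408 B_ack=5000

5144 408 408 5000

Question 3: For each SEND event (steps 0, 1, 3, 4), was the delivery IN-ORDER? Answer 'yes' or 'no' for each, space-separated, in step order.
Answer: yes yes no yes

Derivation:
Step 0: SEND seq=0 -> in-order
Step 1: SEND seq=166 -> in-order
Step 3: SEND seq=5034 -> out-of-order
Step 4: SEND seq=234 -> in-order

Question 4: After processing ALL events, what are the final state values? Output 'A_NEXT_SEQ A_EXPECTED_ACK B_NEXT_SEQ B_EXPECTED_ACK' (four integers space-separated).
Answer: 5144 408 408 5000

Derivation:
After event 0: A_seq=5000 A_ack=166 B_seq=166 B_ack=5000
After event 1: A_seq=5000 A_ack=234 B_seq=234 B_ack=5000
After event 2: A_seq=5034 A_ack=234 B_seq=234 B_ack=5000
After event 3: A_seq=5144 A_ack=234 B_seq=234 B_ack=5000
After event 4: A_seq=5144 A_ack=408 B_seq=408 B_ack=5000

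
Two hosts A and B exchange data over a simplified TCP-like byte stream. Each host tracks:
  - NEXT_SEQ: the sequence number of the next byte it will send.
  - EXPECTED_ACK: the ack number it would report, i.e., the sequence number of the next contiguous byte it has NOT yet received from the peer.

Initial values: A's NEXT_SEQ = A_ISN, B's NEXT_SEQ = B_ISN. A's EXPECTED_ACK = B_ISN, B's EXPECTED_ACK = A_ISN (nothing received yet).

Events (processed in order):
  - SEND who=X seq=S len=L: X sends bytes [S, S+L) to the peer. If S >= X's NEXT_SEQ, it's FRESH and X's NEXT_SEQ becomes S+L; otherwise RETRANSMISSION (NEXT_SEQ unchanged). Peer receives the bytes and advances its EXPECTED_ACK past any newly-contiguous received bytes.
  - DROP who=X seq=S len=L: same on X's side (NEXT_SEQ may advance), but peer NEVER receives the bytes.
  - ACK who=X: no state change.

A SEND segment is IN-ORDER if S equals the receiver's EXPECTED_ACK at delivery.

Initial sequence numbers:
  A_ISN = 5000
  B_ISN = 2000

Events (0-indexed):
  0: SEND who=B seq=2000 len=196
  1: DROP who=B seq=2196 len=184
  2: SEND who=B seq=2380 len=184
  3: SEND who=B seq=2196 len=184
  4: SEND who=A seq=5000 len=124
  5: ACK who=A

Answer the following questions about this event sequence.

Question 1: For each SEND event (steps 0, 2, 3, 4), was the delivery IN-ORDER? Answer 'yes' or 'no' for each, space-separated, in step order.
Answer: yes no yes yes

Derivation:
Step 0: SEND seq=2000 -> in-order
Step 2: SEND seq=2380 -> out-of-order
Step 3: SEND seq=2196 -> in-order
Step 4: SEND seq=5000 -> in-order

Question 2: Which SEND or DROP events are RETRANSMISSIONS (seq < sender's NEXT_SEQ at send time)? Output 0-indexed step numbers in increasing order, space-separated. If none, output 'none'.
Answer: 3

Derivation:
Step 0: SEND seq=2000 -> fresh
Step 1: DROP seq=2196 -> fresh
Step 2: SEND seq=2380 -> fresh
Step 3: SEND seq=2196 -> retransmit
Step 4: SEND seq=5000 -> fresh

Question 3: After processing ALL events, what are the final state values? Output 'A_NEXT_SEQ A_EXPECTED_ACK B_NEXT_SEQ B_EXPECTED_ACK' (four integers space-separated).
Answer: 5124 2564 2564 5124

Derivation:
After event 0: A_seq=5000 A_ack=2196 B_seq=2196 B_ack=5000
After event 1: A_seq=5000 A_ack=2196 B_seq=2380 B_ack=5000
After event 2: A_seq=5000 A_ack=2196 B_seq=2564 B_ack=5000
After event 3: A_seq=5000 A_ack=2564 B_seq=2564 B_ack=5000
After event 4: A_seq=5124 A_ack=2564 B_seq=2564 B_ack=5124
After event 5: A_seq=5124 A_ack=2564 B_seq=2564 B_ack=5124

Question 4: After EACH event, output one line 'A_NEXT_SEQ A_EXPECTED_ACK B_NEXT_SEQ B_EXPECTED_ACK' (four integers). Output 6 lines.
5000 2196 2196 5000
5000 2196 2380 5000
5000 2196 2564 5000
5000 2564 2564 5000
5124 2564 2564 5124
5124 2564 2564 5124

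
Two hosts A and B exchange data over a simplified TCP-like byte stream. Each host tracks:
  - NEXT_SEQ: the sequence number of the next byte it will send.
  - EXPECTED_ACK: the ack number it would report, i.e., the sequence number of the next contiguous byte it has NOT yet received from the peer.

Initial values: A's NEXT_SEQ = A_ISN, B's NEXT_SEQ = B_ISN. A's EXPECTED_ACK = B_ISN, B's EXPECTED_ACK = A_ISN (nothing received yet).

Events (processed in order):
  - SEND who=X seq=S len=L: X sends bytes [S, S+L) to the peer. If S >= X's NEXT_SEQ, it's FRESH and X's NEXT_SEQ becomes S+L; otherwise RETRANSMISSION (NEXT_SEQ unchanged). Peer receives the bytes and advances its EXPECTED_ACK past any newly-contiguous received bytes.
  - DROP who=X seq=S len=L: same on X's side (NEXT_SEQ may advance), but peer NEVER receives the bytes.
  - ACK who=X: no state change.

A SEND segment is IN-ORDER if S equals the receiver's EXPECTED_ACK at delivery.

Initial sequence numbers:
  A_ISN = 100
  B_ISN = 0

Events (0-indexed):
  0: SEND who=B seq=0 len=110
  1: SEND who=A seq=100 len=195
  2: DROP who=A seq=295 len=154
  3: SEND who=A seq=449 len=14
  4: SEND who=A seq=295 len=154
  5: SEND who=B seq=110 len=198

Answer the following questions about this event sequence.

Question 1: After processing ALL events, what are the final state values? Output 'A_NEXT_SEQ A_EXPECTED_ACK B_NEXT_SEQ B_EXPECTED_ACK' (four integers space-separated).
After event 0: A_seq=100 A_ack=110 B_seq=110 B_ack=100
After event 1: A_seq=295 A_ack=110 B_seq=110 B_ack=295
After event 2: A_seq=449 A_ack=110 B_seq=110 B_ack=295
After event 3: A_seq=463 A_ack=110 B_seq=110 B_ack=295
After event 4: A_seq=463 A_ack=110 B_seq=110 B_ack=463
After event 5: A_seq=463 A_ack=308 B_seq=308 B_ack=463

Answer: 463 308 308 463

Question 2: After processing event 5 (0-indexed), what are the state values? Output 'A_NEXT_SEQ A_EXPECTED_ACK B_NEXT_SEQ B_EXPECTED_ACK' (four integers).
After event 0: A_seq=100 A_ack=110 B_seq=110 B_ack=100
After event 1: A_seq=295 A_ack=110 B_seq=110 B_ack=295
After event 2: A_seq=449 A_ack=110 B_seq=110 B_ack=295
After event 3: A_seq=463 A_ack=110 B_seq=110 B_ack=295
After event 4: A_seq=463 A_ack=110 B_seq=110 B_ack=463
After event 5: A_seq=463 A_ack=308 B_seq=308 B_ack=463

463 308 308 463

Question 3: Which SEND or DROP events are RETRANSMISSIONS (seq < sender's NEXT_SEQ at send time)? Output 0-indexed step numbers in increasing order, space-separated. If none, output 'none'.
Answer: 4

Derivation:
Step 0: SEND seq=0 -> fresh
Step 1: SEND seq=100 -> fresh
Step 2: DROP seq=295 -> fresh
Step 3: SEND seq=449 -> fresh
Step 4: SEND seq=295 -> retransmit
Step 5: SEND seq=110 -> fresh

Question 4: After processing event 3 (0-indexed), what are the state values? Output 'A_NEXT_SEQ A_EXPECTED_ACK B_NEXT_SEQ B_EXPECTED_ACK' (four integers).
After event 0: A_seq=100 A_ack=110 B_seq=110 B_ack=100
After event 1: A_seq=295 A_ack=110 B_seq=110 B_ack=295
After event 2: A_seq=449 A_ack=110 B_seq=110 B_ack=295
After event 3: A_seq=463 A_ack=110 B_seq=110 B_ack=295

463 110 110 295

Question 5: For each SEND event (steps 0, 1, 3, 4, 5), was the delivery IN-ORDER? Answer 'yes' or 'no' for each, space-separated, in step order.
Answer: yes yes no yes yes

Derivation:
Step 0: SEND seq=0 -> in-order
Step 1: SEND seq=100 -> in-order
Step 3: SEND seq=449 -> out-of-order
Step 4: SEND seq=295 -> in-order
Step 5: SEND seq=110 -> in-order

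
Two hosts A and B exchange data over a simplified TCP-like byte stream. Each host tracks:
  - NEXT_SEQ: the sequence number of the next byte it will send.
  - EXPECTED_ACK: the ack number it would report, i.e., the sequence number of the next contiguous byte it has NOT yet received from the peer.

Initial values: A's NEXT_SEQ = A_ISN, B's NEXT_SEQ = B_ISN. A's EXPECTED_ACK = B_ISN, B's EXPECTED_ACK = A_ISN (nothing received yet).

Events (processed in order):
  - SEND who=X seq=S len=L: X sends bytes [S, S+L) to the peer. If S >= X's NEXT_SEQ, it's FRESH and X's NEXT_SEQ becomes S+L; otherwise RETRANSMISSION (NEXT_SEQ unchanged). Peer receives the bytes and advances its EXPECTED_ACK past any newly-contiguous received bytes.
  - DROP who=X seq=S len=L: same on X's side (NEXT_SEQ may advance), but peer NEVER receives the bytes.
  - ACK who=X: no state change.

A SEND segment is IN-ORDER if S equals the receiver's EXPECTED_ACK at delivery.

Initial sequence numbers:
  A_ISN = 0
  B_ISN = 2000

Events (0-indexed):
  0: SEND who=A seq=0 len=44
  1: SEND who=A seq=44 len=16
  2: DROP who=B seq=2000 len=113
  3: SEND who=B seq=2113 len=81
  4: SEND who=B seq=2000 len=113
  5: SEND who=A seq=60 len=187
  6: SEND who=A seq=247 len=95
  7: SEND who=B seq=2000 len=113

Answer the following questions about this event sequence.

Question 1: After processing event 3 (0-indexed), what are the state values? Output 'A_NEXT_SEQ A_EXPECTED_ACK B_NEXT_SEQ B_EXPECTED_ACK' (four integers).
After event 0: A_seq=44 A_ack=2000 B_seq=2000 B_ack=44
After event 1: A_seq=60 A_ack=2000 B_seq=2000 B_ack=60
After event 2: A_seq=60 A_ack=2000 B_seq=2113 B_ack=60
After event 3: A_seq=60 A_ack=2000 B_seq=2194 B_ack=60

60 2000 2194 60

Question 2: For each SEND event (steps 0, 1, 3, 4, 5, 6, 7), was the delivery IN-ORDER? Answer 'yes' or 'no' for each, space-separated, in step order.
Answer: yes yes no yes yes yes no

Derivation:
Step 0: SEND seq=0 -> in-order
Step 1: SEND seq=44 -> in-order
Step 3: SEND seq=2113 -> out-of-order
Step 4: SEND seq=2000 -> in-order
Step 5: SEND seq=60 -> in-order
Step 6: SEND seq=247 -> in-order
Step 7: SEND seq=2000 -> out-of-order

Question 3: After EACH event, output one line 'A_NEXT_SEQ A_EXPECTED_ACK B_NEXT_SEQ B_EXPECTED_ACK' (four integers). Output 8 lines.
44 2000 2000 44
60 2000 2000 60
60 2000 2113 60
60 2000 2194 60
60 2194 2194 60
247 2194 2194 247
342 2194 2194 342
342 2194 2194 342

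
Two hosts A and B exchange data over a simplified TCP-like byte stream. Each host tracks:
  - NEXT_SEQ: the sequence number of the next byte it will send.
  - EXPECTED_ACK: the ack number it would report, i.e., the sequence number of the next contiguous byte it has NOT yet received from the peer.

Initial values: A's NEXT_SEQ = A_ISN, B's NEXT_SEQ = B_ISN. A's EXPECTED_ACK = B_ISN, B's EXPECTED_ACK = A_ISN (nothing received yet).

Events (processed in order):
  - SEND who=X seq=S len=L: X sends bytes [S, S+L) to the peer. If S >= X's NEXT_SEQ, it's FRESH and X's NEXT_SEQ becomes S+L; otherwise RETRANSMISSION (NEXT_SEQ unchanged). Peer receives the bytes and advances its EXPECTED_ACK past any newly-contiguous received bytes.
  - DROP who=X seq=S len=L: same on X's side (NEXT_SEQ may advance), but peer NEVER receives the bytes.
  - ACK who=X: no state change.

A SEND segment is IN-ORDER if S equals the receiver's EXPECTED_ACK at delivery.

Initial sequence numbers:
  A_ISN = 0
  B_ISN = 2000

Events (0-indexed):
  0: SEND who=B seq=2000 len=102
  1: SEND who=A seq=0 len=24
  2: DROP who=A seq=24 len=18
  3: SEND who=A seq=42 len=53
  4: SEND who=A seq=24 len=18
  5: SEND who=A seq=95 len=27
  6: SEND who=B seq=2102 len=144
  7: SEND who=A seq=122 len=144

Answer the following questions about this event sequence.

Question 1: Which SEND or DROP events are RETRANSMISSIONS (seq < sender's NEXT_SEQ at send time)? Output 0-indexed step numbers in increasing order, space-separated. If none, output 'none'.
Step 0: SEND seq=2000 -> fresh
Step 1: SEND seq=0 -> fresh
Step 2: DROP seq=24 -> fresh
Step 3: SEND seq=42 -> fresh
Step 4: SEND seq=24 -> retransmit
Step 5: SEND seq=95 -> fresh
Step 6: SEND seq=2102 -> fresh
Step 7: SEND seq=122 -> fresh

Answer: 4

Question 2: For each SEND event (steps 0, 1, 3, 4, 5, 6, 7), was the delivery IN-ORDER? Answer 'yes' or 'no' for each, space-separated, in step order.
Step 0: SEND seq=2000 -> in-order
Step 1: SEND seq=0 -> in-order
Step 3: SEND seq=42 -> out-of-order
Step 4: SEND seq=24 -> in-order
Step 5: SEND seq=95 -> in-order
Step 6: SEND seq=2102 -> in-order
Step 7: SEND seq=122 -> in-order

Answer: yes yes no yes yes yes yes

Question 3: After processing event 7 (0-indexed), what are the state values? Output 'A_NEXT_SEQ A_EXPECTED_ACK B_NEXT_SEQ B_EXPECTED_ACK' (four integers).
After event 0: A_seq=0 A_ack=2102 B_seq=2102 B_ack=0
After event 1: A_seq=24 A_ack=2102 B_seq=2102 B_ack=24
After event 2: A_seq=42 A_ack=2102 B_seq=2102 B_ack=24
After event 3: A_seq=95 A_ack=2102 B_seq=2102 B_ack=24
After event 4: A_seq=95 A_ack=2102 B_seq=2102 B_ack=95
After event 5: A_seq=122 A_ack=2102 B_seq=2102 B_ack=122
After event 6: A_seq=122 A_ack=2246 B_seq=2246 B_ack=122
After event 7: A_seq=266 A_ack=2246 B_seq=2246 B_ack=266

266 2246 2246 266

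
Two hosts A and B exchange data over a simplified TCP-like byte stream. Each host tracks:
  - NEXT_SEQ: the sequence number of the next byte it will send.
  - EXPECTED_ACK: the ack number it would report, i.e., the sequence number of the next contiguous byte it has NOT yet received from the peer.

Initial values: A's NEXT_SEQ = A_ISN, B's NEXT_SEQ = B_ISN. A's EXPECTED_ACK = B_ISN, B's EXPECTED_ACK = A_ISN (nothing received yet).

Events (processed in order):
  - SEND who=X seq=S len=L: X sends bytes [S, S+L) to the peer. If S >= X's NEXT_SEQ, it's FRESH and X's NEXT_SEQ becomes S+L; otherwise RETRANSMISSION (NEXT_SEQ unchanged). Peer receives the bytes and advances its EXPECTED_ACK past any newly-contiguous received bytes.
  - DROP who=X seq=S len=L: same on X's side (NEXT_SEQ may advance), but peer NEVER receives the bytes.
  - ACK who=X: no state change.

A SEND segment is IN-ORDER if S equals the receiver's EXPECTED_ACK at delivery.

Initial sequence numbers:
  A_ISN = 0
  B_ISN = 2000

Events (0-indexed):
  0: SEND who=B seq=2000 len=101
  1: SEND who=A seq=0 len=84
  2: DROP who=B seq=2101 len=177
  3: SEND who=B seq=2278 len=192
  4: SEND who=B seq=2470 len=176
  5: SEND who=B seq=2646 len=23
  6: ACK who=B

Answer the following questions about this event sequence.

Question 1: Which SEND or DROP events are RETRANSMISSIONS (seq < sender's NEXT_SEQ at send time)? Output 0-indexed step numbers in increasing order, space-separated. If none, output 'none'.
Answer: none

Derivation:
Step 0: SEND seq=2000 -> fresh
Step 1: SEND seq=0 -> fresh
Step 2: DROP seq=2101 -> fresh
Step 3: SEND seq=2278 -> fresh
Step 4: SEND seq=2470 -> fresh
Step 5: SEND seq=2646 -> fresh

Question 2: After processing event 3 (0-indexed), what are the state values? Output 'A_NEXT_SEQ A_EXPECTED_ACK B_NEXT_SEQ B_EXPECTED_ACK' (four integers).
After event 0: A_seq=0 A_ack=2101 B_seq=2101 B_ack=0
After event 1: A_seq=84 A_ack=2101 B_seq=2101 B_ack=84
After event 2: A_seq=84 A_ack=2101 B_seq=2278 B_ack=84
After event 3: A_seq=84 A_ack=2101 B_seq=2470 B_ack=84

84 2101 2470 84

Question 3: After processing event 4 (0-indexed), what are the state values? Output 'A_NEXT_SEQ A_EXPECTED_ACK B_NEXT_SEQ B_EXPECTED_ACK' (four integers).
After event 0: A_seq=0 A_ack=2101 B_seq=2101 B_ack=0
After event 1: A_seq=84 A_ack=2101 B_seq=2101 B_ack=84
After event 2: A_seq=84 A_ack=2101 B_seq=2278 B_ack=84
After event 3: A_seq=84 A_ack=2101 B_seq=2470 B_ack=84
After event 4: A_seq=84 A_ack=2101 B_seq=2646 B_ack=84

84 2101 2646 84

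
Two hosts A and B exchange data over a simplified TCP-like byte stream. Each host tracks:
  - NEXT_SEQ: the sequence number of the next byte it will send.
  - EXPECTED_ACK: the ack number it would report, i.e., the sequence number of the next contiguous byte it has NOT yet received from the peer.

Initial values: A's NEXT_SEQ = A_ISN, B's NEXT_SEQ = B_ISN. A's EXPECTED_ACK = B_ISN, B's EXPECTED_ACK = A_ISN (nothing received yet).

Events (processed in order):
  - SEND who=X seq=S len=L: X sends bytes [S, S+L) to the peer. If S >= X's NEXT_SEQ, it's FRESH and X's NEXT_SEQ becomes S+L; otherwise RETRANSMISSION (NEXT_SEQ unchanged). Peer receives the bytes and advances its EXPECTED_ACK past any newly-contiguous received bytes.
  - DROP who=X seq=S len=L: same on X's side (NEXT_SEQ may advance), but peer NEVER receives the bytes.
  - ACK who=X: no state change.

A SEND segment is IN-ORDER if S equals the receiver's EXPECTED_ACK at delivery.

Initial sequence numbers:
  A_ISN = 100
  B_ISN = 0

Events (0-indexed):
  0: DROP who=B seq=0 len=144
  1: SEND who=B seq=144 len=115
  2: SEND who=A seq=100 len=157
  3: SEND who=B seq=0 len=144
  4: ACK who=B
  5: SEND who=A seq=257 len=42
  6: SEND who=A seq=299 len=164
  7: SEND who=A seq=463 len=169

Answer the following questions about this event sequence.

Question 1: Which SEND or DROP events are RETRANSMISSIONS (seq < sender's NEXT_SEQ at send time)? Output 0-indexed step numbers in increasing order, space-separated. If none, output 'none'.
Step 0: DROP seq=0 -> fresh
Step 1: SEND seq=144 -> fresh
Step 2: SEND seq=100 -> fresh
Step 3: SEND seq=0 -> retransmit
Step 5: SEND seq=257 -> fresh
Step 6: SEND seq=299 -> fresh
Step 7: SEND seq=463 -> fresh

Answer: 3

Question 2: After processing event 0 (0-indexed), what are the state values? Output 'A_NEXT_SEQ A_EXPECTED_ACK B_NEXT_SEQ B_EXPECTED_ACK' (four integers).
After event 0: A_seq=100 A_ack=0 B_seq=144 B_ack=100

100 0 144 100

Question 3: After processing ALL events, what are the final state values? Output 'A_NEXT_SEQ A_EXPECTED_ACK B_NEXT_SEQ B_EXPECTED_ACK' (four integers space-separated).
Answer: 632 259 259 632

Derivation:
After event 0: A_seq=100 A_ack=0 B_seq=144 B_ack=100
After event 1: A_seq=100 A_ack=0 B_seq=259 B_ack=100
After event 2: A_seq=257 A_ack=0 B_seq=259 B_ack=257
After event 3: A_seq=257 A_ack=259 B_seq=259 B_ack=257
After event 4: A_seq=257 A_ack=259 B_seq=259 B_ack=257
After event 5: A_seq=299 A_ack=259 B_seq=259 B_ack=299
After event 6: A_seq=463 A_ack=259 B_seq=259 B_ack=463
After event 7: A_seq=632 A_ack=259 B_seq=259 B_ack=632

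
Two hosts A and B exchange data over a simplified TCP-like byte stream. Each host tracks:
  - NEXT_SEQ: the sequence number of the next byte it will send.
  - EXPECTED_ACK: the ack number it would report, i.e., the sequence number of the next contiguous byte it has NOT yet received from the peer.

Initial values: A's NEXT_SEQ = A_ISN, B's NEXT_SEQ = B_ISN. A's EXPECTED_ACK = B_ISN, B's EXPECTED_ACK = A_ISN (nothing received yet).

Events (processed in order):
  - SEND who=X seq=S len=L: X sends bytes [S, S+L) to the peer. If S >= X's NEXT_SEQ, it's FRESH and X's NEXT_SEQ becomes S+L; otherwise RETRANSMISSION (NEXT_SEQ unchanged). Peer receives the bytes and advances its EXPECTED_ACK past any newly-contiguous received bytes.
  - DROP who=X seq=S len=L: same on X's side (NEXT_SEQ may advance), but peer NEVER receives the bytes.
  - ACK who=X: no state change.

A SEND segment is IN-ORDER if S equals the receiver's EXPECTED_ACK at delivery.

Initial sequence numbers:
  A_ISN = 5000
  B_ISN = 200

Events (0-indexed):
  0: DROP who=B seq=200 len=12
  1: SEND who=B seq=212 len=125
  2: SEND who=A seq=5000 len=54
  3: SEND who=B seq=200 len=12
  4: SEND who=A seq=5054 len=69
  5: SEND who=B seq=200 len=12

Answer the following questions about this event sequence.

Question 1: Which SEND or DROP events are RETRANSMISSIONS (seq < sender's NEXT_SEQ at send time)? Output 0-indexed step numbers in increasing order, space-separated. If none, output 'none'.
Answer: 3 5

Derivation:
Step 0: DROP seq=200 -> fresh
Step 1: SEND seq=212 -> fresh
Step 2: SEND seq=5000 -> fresh
Step 3: SEND seq=200 -> retransmit
Step 4: SEND seq=5054 -> fresh
Step 5: SEND seq=200 -> retransmit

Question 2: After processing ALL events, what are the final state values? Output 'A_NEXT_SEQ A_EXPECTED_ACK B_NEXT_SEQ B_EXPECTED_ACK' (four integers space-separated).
Answer: 5123 337 337 5123

Derivation:
After event 0: A_seq=5000 A_ack=200 B_seq=212 B_ack=5000
After event 1: A_seq=5000 A_ack=200 B_seq=337 B_ack=5000
After event 2: A_seq=5054 A_ack=200 B_seq=337 B_ack=5054
After event 3: A_seq=5054 A_ack=337 B_seq=337 B_ack=5054
After event 4: A_seq=5123 A_ack=337 B_seq=337 B_ack=5123
After event 5: A_seq=5123 A_ack=337 B_seq=337 B_ack=5123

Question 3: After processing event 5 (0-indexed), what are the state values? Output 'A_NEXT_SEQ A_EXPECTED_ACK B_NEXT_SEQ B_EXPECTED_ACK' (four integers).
After event 0: A_seq=5000 A_ack=200 B_seq=212 B_ack=5000
After event 1: A_seq=5000 A_ack=200 B_seq=337 B_ack=5000
After event 2: A_seq=5054 A_ack=200 B_seq=337 B_ack=5054
After event 3: A_seq=5054 A_ack=337 B_seq=337 B_ack=5054
After event 4: A_seq=5123 A_ack=337 B_seq=337 B_ack=5123
After event 5: A_seq=5123 A_ack=337 B_seq=337 B_ack=5123

5123 337 337 5123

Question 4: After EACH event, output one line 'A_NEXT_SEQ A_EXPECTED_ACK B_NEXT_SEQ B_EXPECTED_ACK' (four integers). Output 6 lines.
5000 200 212 5000
5000 200 337 5000
5054 200 337 5054
5054 337 337 5054
5123 337 337 5123
5123 337 337 5123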